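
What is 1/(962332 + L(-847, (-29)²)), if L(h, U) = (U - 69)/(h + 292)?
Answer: 555/534093488 ≈ 1.0391e-6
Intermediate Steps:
L(h, U) = (-69 + U)/(292 + h)
1/(962332 + L(-847, (-29)²)) = 1/(962332 + (-69 + (-29)²)/(292 - 847)) = 1/(962332 + (-69 + 841)/(-555)) = 1/(962332 - 1/555*772) = 1/(962332 - 772/555) = 1/(534093488/555) = 555/534093488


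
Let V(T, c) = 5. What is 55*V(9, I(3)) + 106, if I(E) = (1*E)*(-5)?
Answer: 381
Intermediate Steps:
I(E) = -5*E (I(E) = E*(-5) = -5*E)
55*V(9, I(3)) + 106 = 55*5 + 106 = 275 + 106 = 381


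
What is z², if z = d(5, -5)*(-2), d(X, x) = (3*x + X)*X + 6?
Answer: 7744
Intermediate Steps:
d(X, x) = 6 + X*(X + 3*x) (d(X, x) = (X + 3*x)*X + 6 = X*(X + 3*x) + 6 = 6 + X*(X + 3*x))
z = 88 (z = (6 + 5² + 3*5*(-5))*(-2) = (6 + 25 - 75)*(-2) = -44*(-2) = 88)
z² = 88² = 7744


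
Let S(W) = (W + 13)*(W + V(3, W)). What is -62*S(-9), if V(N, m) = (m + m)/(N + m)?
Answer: 1488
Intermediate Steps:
V(N, m) = 2*m/(N + m) (V(N, m) = (2*m)/(N + m) = 2*m/(N + m))
S(W) = (13 + W)*(W + 2*W/(3 + W)) (S(W) = (W + 13)*(W + 2*W/(3 + W)) = (13 + W)*(W + 2*W/(3 + W)))
-62*S(-9) = -(-558)*(65 + (-9)² + 18*(-9))/(3 - 9) = -(-558)*(65 + 81 - 162)/(-6) = -(-558)*(-1)*(-16)/6 = -62*(-24) = 1488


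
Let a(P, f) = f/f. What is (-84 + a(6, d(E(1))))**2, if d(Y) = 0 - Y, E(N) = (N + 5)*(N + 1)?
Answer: 6889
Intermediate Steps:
E(N) = (1 + N)*(5 + N) (E(N) = (5 + N)*(1 + N) = (1 + N)*(5 + N))
d(Y) = -Y
a(P, f) = 1
(-84 + a(6, d(E(1))))**2 = (-84 + 1)**2 = (-83)**2 = 6889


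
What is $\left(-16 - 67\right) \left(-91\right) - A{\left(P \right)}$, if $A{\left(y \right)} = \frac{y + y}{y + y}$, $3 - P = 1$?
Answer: $7552$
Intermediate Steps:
$P = 2$ ($P = 3 - 1 = 2$)
$A{\left(y \right)} = 1$ ($A{\left(y \right)} = \frac{2 y}{2 y} = 2 y \frac{1}{2 y} = 1$)
$\left(-16 - 67\right) \left(-91\right) - A{\left(P \right)} = \left(-16 - 67\right) \left(-91\right) - 1 = \left(-83\right) \left(-91\right) - 1 = 7553 - 1 = 7552$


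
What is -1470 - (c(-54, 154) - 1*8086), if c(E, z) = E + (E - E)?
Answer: 6670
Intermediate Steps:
c(E, z) = E (c(E, z) = E + 0 = E)
-1470 - (c(-54, 154) - 1*8086) = -1470 - (-54 - 1*8086) = -1470 - (-54 - 8086) = -1470 - 1*(-8140) = -1470 + 8140 = 6670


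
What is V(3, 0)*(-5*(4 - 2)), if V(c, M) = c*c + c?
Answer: -120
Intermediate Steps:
V(c, M) = c + c² (V(c, M) = c² + c = c + c²)
V(3, 0)*(-5*(4 - 2)) = (3*(1 + 3))*(-5*(4 - 2)) = (3*4)*(-5*2) = 12*(-10) = -120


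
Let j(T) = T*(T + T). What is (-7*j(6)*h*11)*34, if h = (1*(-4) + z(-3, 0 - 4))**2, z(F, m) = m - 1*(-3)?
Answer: -4712400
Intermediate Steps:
z(F, m) = 3 + m (z(F, m) = m + 3 = 3 + m)
j(T) = 2*T**2 (j(T) = T*(2*T) = 2*T**2)
h = 25 (h = (1*(-4) + (3 + (0 - 4)))**2 = (-4 + (3 - 4))**2 = (-4 - 1)**2 = (-5)**2 = 25)
(-7*j(6)*h*11)*34 = (-7*2*6**2*25*11)*34 = (-7*2*36*25*11)*34 = (-504*25*11)*34 = (-7*1800*11)*34 = -12600*11*34 = -138600*34 = -4712400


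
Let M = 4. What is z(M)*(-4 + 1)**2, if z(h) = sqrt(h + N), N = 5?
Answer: 27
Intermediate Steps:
z(h) = sqrt(5 + h) (z(h) = sqrt(h + 5) = sqrt(5 + h))
z(M)*(-4 + 1)**2 = sqrt(5 + 4)*(-4 + 1)**2 = sqrt(9)*(-3)**2 = 3*9 = 27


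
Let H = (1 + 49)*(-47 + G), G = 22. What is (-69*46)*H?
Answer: 3967500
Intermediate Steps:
H = -1250 (H = (1 + 49)*(-47 + 22) = 50*(-25) = -1250)
(-69*46)*H = -69*46*(-1250) = -3174*(-1250) = 3967500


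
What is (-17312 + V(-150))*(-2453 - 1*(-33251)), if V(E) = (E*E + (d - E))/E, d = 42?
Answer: -13445852436/25 ≈ -5.3783e+8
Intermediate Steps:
V(E) = (42 + E² - E)/E (V(E) = (E*E + (42 - E))/E = (E² + (42 - E))/E = (42 + E² - E)/E)
(-17312 + V(-150))*(-2453 - 1*(-33251)) = (-17312 + (-1 - 150 + 42/(-150)))*(-2453 - 1*(-33251)) = (-17312 + (-1 - 150 + 42*(-1/150)))*(-2453 + 33251) = (-17312 + (-1 - 150 - 7/25))*30798 = (-17312 - 3782/25)*30798 = -436582/25*30798 = -13445852436/25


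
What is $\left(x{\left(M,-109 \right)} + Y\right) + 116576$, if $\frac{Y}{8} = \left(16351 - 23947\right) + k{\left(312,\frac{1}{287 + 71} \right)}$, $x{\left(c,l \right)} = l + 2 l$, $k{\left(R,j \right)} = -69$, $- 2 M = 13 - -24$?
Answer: $54929$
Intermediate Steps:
$M = - \frac{37}{2}$ ($M = - \frac{13 - -24}{2} = - \frac{13 + 24}{2} = \left(- \frac{1}{2}\right) 37 = - \frac{37}{2} \approx -18.5$)
$x{\left(c,l \right)} = 3 l$
$Y = -61320$ ($Y = 8 \left(\left(16351 - 23947\right) - 69\right) = 8 \left(-7596 - 69\right) = 8 \left(-7665\right) = -61320$)
$\left(x{\left(M,-109 \right)} + Y\right) + 116576 = \left(3 \left(-109\right) - 61320\right) + 116576 = \left(-327 - 61320\right) + 116576 = -61647 + 116576 = 54929$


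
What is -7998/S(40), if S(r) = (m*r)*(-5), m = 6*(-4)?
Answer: -1333/800 ≈ -1.6663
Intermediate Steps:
m = -24
S(r) = 120*r (S(r) = -24*r*(-5) = 120*r)
-7998/S(40) = -7998/(120*40) = -7998/4800 = -7998*1/4800 = -1333/800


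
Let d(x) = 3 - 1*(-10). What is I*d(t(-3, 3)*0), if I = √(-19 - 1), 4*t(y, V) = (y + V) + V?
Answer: 26*I*√5 ≈ 58.138*I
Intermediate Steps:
t(y, V) = V/2 + y/4 (t(y, V) = ((y + V) + V)/4 = ((V + y) + V)/4 = (y + 2*V)/4 = V/2 + y/4)
I = 2*I*√5 (I = √(-20) = 2*I*√5 ≈ 4.4721*I)
d(x) = 13 (d(x) = 3 + 10 = 13)
I*d(t(-3, 3)*0) = (2*I*√5)*13 = 26*I*√5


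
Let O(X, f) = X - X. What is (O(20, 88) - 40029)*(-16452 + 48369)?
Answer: -1277605593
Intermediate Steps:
O(X, f) = 0
(O(20, 88) - 40029)*(-16452 + 48369) = (0 - 40029)*(-16452 + 48369) = -40029*31917 = -1277605593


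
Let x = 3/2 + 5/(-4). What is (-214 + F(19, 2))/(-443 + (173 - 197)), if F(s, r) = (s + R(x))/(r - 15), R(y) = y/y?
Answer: 6/13 ≈ 0.46154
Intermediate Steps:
x = ¼ (x = 3*(½) + 5*(-¼) = 3/2 - 5/4 = ¼ ≈ 0.25000)
R(y) = 1
F(s, r) = (1 + s)/(-15 + r) (F(s, r) = (s + 1)/(r - 15) = (1 + s)/(-15 + r))
(-214 + F(19, 2))/(-443 + (173 - 197)) = (-214 + (1 + 19)/(-15 + 2))/(-443 + (173 - 197)) = (-214 + 20/(-13))/(-443 - 24) = (-214 - 1/13*20)/(-467) = (-214 - 20/13)*(-1/467) = -2802/13*(-1/467) = 6/13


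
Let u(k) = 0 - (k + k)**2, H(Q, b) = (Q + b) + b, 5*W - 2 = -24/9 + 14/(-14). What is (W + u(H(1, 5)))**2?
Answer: 2111209/9 ≈ 2.3458e+5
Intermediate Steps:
W = -1/3 (W = 2/5 + (-24/9 + 14/(-14))/5 = 2/5 + (-24*1/9 + 14*(-1/14))/5 = 2/5 + (-8/3 - 1)/5 = 2/5 + (1/5)*(-11/3) = 2/5 - 11/15 = -1/3 ≈ -0.33333)
H(Q, b) = Q + 2*b
u(k) = -4*k**2 (u(k) = 0 - (2*k)**2 = 0 - 4*k**2 = -4*k**2)
(W + u(H(1, 5)))**2 = (-1/3 - 4*(1 + 2*5)**2)**2 = (-1/3 - 4*(1 + 10)**2)**2 = (-1/3 - 4*11**2)**2 = (-1/3 - 4*121)**2 = (-1/3 - 484)**2 = (-1453/3)**2 = 2111209/9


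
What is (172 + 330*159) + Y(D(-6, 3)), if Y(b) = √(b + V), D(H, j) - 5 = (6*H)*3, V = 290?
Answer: 52642 + √187 ≈ 52656.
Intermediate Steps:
D(H, j) = 5 + 18*H (D(H, j) = 5 + (6*H)*3 = 5 + 18*H)
Y(b) = √(290 + b) (Y(b) = √(b + 290) = √(290 + b))
(172 + 330*159) + Y(D(-6, 3)) = (172 + 330*159) + √(290 + (5 + 18*(-6))) = (172 + 52470) + √(290 + (5 - 108)) = 52642 + √(290 - 103) = 52642 + √187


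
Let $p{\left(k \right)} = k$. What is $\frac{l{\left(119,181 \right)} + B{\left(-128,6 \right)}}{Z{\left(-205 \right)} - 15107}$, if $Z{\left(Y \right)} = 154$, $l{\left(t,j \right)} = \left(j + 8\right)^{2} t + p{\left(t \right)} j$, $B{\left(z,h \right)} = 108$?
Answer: $- \frac{4272446}{14953} \approx -285.73$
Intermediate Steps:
$l{\left(t,j \right)} = j t + t \left(8 + j\right)^{2}$ ($l{\left(t,j \right)} = \left(j + 8\right)^{2} t + t j = \left(8 + j\right)^{2} t + j t = t \left(8 + j\right)^{2} + j t = j t + t \left(8 + j\right)^{2}$)
$\frac{l{\left(119,181 \right)} + B{\left(-128,6 \right)}}{Z{\left(-205 \right)} - 15107} = \frac{119 \left(181 + \left(8 + 181\right)^{2}\right) + 108}{154 - 15107} = \frac{119 \left(181 + 189^{2}\right) + 108}{-14953} = \left(119 \left(181 + 35721\right) + 108\right) \left(- \frac{1}{14953}\right) = \left(119 \cdot 35902 + 108\right) \left(- \frac{1}{14953}\right) = \left(4272338 + 108\right) \left(- \frac{1}{14953}\right) = 4272446 \left(- \frac{1}{14953}\right) = - \frac{4272446}{14953}$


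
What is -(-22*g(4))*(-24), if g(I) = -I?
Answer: 2112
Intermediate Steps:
-(-22*g(4))*(-24) = -(-(-22)*4)*(-24) = -(-22*(-4))*(-24) = -88*(-24) = -1*(-2112) = 2112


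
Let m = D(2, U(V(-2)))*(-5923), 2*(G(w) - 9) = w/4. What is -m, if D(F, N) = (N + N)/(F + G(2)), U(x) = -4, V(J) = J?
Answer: -189536/45 ≈ -4211.9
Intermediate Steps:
G(w) = 9 + w/8 (G(w) = 9 + (w/4)/2 = 9 + w/8)
D(F, N) = 2*N/(37/4 + F) (D(F, N) = (N + N)/(F + (9 + (1/8)*2)) = (2*N)/(F + (9 + 1/4)) = (2*N)/(F + 37/4) = (2*N)/(37/4 + F) = 2*N/(37/4 + F))
m = 189536/45 (m = (8*(-4)/(37 + 4*2))*(-5923) = (8*(-4)/(37 + 8))*(-5923) = (8*(-4)/45)*(-5923) = (8*(-4)*(1/45))*(-5923) = -32/45*(-5923) = 189536/45 ≈ 4211.9)
-m = -1*189536/45 = -189536/45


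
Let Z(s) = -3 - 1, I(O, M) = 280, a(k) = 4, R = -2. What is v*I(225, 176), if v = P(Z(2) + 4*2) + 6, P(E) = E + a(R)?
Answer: 3920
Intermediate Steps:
Z(s) = -4
P(E) = 4 + E (P(E) = E + 4 = 4 + E)
v = 14 (v = (4 + (-4 + 4*2)) + 6 = (4 + (-4 + 8)) + 6 = (4 + 4) + 6 = 8 + 6 = 14)
v*I(225, 176) = 14*280 = 3920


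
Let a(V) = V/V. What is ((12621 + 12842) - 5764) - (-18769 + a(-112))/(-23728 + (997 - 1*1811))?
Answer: 241717045/12271 ≈ 19698.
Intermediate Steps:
a(V) = 1
((12621 + 12842) - 5764) - (-18769 + a(-112))/(-23728 + (997 - 1*1811)) = ((12621 + 12842) - 5764) - (-18769 + 1)/(-23728 + (997 - 1*1811)) = (25463 - 5764) - (-18768)/(-23728 + (997 - 1811)) = 19699 - (-18768)/(-23728 - 814) = 19699 - (-18768)/(-24542) = 19699 - (-18768)*(-1)/24542 = 19699 - 1*9384/12271 = 19699 - 9384/12271 = 241717045/12271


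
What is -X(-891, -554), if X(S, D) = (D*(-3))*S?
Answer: 1480842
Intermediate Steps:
X(S, D) = -3*D*S (X(S, D) = (-3*D)*S = -3*D*S)
-X(-891, -554) = -(-3)*(-554)*(-891) = -1*(-1480842) = 1480842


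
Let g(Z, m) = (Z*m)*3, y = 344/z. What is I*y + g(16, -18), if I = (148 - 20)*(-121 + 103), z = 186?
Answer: -158880/31 ≈ -5125.2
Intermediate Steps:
y = 172/93 (y = 344/186 = 344*(1/186) = 172/93 ≈ 1.8495)
g(Z, m) = 3*Z*m
I = -2304 (I = 128*(-18) = -2304)
I*y + g(16, -18) = -2304*172/93 + 3*16*(-18) = -132096/31 - 864 = -158880/31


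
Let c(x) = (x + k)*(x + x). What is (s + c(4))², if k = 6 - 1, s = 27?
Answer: 9801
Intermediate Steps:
k = 5
c(x) = 2*x*(5 + x) (c(x) = (x + 5)*(x + x) = (5 + x)*(2*x) = 2*x*(5 + x))
(s + c(4))² = (27 + 2*4*(5 + 4))² = (27 + 2*4*9)² = (27 + 72)² = 99² = 9801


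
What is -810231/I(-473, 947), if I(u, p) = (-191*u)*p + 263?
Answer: -810231/85555084 ≈ -0.0094703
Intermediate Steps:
I(u, p) = 263 - 191*p*u (I(u, p) = -191*p*u + 263 = 263 - 191*p*u)
-810231/I(-473, 947) = -810231/(263 - 191*947*(-473)) = -810231/(263 + 85554821) = -810231/85555084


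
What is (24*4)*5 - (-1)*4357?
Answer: 4837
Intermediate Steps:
(24*4)*5 - (-1)*4357 = 96*5 - 1*(-4357) = 480 + 4357 = 4837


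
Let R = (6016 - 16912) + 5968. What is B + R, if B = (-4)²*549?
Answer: 3856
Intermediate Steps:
B = 8784 (B = 16*549 = 8784)
R = -4928 (R = -10896 + 5968 = -4928)
B + R = 8784 - 4928 = 3856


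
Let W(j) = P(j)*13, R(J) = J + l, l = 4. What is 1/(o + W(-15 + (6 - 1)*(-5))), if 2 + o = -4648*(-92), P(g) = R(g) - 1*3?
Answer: 1/427107 ≈ 2.3413e-6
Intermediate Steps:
R(J) = 4 + J (R(J) = J + 4 = 4 + J)
P(g) = 1 + g (P(g) = (4 + g) - 1*3 = (4 + g) - 3 = 1 + g)
W(j) = 13 + 13*j (W(j) = (1 + j)*13 = 13 + 13*j)
o = 427614 (o = -2 - 4648*(-92) = -2 + 427616 = 427614)
1/(o + W(-15 + (6 - 1)*(-5))) = 1/(427614 + (13 + 13*(-15 + (6 - 1)*(-5)))) = 1/(427614 + (13 + 13*(-15 + 5*(-5)))) = 1/(427614 + (13 + 13*(-15 - 25))) = 1/(427614 + (13 + 13*(-40))) = 1/(427614 + (13 - 520)) = 1/(427614 - 507) = 1/427107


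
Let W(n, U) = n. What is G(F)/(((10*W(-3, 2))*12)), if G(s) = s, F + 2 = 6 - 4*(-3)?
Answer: -2/45 ≈ -0.044444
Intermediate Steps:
F = 16 (F = -2 + (6 - 4*(-3)) = -2 + (6 + 12) = -2 + 18 = 16)
G(F)/(((10*W(-3, 2))*12)) = 16/(((10*(-3))*12)) = 16/((-30*12)) = 16/(-360) = 16*(-1/360) = -2/45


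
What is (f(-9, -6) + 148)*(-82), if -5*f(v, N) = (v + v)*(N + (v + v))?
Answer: -25256/5 ≈ -5051.2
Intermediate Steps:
f(v, N) = -2*v*(N + 2*v)/5 (f(v, N) = -(v + v)*(N + (v + v))/5 = -2*v*(N + 2*v)/5)
(f(-9, -6) + 148)*(-82) = (-2/5*(-9)*(-6 + 2*(-9)) + 148)*(-82) = (-2/5*(-9)*(-6 - 18) + 148)*(-82) = (-2/5*(-9)*(-24) + 148)*(-82) = (-432/5 + 148)*(-82) = (308/5)*(-82) = -25256/5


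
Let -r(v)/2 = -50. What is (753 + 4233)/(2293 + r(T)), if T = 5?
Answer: 4986/2393 ≈ 2.0836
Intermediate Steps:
r(v) = 100 (r(v) = -2*(-50) = 100)
(753 + 4233)/(2293 + r(T)) = (753 + 4233)/(2293 + 100) = 4986/2393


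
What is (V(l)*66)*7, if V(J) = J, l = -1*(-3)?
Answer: 1386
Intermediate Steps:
l = 3
(V(l)*66)*7 = (3*66)*7 = 198*7 = 1386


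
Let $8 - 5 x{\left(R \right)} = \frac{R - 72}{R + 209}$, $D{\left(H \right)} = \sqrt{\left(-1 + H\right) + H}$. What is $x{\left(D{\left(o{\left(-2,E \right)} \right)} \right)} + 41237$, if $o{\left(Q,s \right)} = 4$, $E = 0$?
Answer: $\frac{9005288137}{218370} - \frac{281 \sqrt{7}}{218370} \approx 41239.0$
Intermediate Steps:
$D{\left(H \right)} = \sqrt{-1 + 2 H}$
$x{\left(R \right)} = \frac{8}{5} - \frac{-72 + R}{5 \left(209 + R\right)}$ ($x{\left(R \right)} = \frac{8}{5} - \frac{\left(R - 72\right) \frac{1}{R + 209}}{5} = \frac{8}{5} - \frac{\left(-72 + R\right) \frac{1}{209 + R}}{5} = \frac{8}{5} - \frac{\frac{1}{209 + R} \left(-72 + R\right)}{5} = \frac{8}{5} - \frac{-72 + R}{5 \left(209 + R\right)}$)
$x{\left(D{\left(o{\left(-2,E \right)} \right)} \right)} + 41237 = \frac{1744 + 7 \sqrt{-1 + 2 \cdot 4}}{5 \left(209 + \sqrt{-1 + 2 \cdot 4}\right)} + 41237 = \frac{1744 + 7 \sqrt{-1 + 8}}{5 \left(209 + \sqrt{-1 + 8}\right)} + 41237 = \frac{1744 + 7 \sqrt{7}}{5 \left(209 + \sqrt{7}\right)} + 41237 = 41237 + \frac{1744 + 7 \sqrt{7}}{5 \left(209 + \sqrt{7}\right)}$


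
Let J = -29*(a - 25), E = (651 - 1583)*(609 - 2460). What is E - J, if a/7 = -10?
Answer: 1722377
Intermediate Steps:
a = -70 (a = 7*(-10) = -70)
E = 1725132 (E = -932*(-1851) = 1725132)
J = 2755 (J = -29*(-70 - 25) = -29*(-95) = 2755)
E - J = 1725132 - 1*2755 = 1725132 - 2755 = 1722377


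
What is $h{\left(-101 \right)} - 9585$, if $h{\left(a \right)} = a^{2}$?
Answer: $616$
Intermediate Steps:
$h{\left(-101 \right)} - 9585 = \left(-101\right)^{2} - 9585 = 10201 - 9585 = 616$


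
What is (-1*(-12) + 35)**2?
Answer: 2209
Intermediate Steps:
(-1*(-12) + 35)**2 = (12 + 35)**2 = 47**2 = 2209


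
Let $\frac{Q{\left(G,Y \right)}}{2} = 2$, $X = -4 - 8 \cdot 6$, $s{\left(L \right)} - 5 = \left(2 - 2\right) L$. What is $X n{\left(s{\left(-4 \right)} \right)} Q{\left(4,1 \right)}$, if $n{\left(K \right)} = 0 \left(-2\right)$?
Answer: $0$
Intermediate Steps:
$s{\left(L \right)} = 5$ ($s{\left(L \right)} = 5 + \left(2 - 2\right) L = 5 + 0 L = 5 + 0 = 5$)
$n{\left(K \right)} = 0$
$X = -52$ ($X = -4 - 48 = -52$)
$Q{\left(G,Y \right)} = 4$ ($Q{\left(G,Y \right)} = 2 \cdot 2 = 4$)
$X n{\left(s{\left(-4 \right)} \right)} Q{\left(4,1 \right)} = \left(-52\right) 0 \cdot 4 = 0 \cdot 4 = 0$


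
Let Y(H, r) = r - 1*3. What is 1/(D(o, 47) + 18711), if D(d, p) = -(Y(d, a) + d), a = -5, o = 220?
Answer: 1/18499 ≈ 5.4057e-5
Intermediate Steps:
Y(H, r) = -3 + r (Y(H, r) = r - 3 = -3 + r)
D(d, p) = 8 - d (D(d, p) = -((-3 - 5) + d) = -(-8 + d) = 8 - d)
1/(D(o, 47) + 18711) = 1/((8 - 1*220) + 18711) = 1/((8 - 220) + 18711) = 1/(-212 + 18711) = 1/18499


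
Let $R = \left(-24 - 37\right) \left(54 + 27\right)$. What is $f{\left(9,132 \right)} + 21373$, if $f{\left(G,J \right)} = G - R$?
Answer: $26323$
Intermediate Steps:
$R = -4941$ ($R = \left(-61\right) 81 = -4941$)
$f{\left(G,J \right)} = 4941 + G$ ($f{\left(G,J \right)} = G - -4941 = G + 4941 = 4941 + G$)
$f{\left(9,132 \right)} + 21373 = \left(4941 + 9\right) + 21373 = 4950 + 21373 = 26323$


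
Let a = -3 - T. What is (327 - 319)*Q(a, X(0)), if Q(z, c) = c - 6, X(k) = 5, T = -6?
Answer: -8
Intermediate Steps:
a = 3 (a = -3 - 1*(-6) = -3 + 6 = 3)
Q(z, c) = -6 + c
(327 - 319)*Q(a, X(0)) = (327 - 319)*(-6 + 5) = 8*(-1) = -8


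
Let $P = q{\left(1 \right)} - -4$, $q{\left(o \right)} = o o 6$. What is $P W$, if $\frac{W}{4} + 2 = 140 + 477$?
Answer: $24600$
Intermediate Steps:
$W = 2460$ ($W = -8 + 4 \left(140 + 477\right) = -8 + 4 \cdot 617 = -8 + 2468 = 2460$)
$q{\left(o \right)} = 6 o^{2}$ ($q{\left(o \right)} = o^{2} \cdot 6 = 6 o^{2}$)
$P = 10$ ($P = 6 \cdot 1^{2} - -4 = 6 \cdot 1 + 4 = 6 + 4 = 10$)
$P W = 10 \cdot 2460 = 24600$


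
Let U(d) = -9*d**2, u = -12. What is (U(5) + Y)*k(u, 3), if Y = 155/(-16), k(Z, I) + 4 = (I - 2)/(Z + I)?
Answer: 138935/144 ≈ 964.83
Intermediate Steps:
k(Z, I) = -4 + (-2 + I)/(I + Z) (k(Z, I) = -4 + (I - 2)/(Z + I) = -4 + (-2 + I)/(I + Z))
Y = -155/16 (Y = 155*(-1/16) = -155/16 ≈ -9.6875)
(U(5) + Y)*k(u, 3) = (-9*5**2 - 155/16)*((-2 - 4*(-12) - 3*3)/(3 - 12)) = (-9*25 - 155/16)*((-2 + 48 - 9)/(-9)) = (-225 - 155/16)*(-1/9*37) = -3755/16*(-37/9) = 138935/144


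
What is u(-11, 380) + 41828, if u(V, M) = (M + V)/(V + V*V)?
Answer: 4601449/110 ≈ 41831.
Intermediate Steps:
u(V, M) = (M + V)/(V + V**2)
u(-11, 380) + 41828 = (380 - 11)/((-11)*(1 - 11)) + 41828 = -1/11*369/(-10) + 41828 = -1/11*(-1/10)*369 + 41828 = 369/110 + 41828 = 4601449/110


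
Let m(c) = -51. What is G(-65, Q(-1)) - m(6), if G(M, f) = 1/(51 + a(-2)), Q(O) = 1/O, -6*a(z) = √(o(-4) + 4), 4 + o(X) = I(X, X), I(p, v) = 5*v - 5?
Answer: 4778547/93661 + 30*I/93661 ≈ 51.02 + 0.0003203*I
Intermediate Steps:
I(p, v) = -5 + 5*v
o(X) = -9 + 5*X (o(X) = -4 + (-5 + 5*X) = -9 + 5*X)
a(z) = -5*I/6 (a(z) = -√((-9 + 5*(-4)) + 4)/6 = -√((-9 - 20) + 4)/6 = -√(-29 + 4)/6 = -5*I/6)
G(M, f) = 36*(51 + 5*I/6)/93661 (G(M, f) = 1/(51 - 5*I/6) = 36*(51 + 5*I/6)/93661)
G(-65, Q(-1)) - m(6) = (1836/93661 + 30*I/93661) - 1*(-51) = (1836/93661 + 30*I/93661) + 51 = 4778547/93661 + 30*I/93661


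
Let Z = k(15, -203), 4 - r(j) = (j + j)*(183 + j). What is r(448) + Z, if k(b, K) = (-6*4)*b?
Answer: -565732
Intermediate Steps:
k(b, K) = -24*b
r(j) = 4 - 2*j*(183 + j) (r(j) = 4 - (j + j)*(183 + j) = 4 - 2*j*(183 + j))
Z = -360 (Z = -24*15 = -360)
r(448) + Z = (4 - 366*448 - 2*448**2) - 360 = (4 - 163968 - 2*200704) - 360 = (4 - 163968 - 401408) - 360 = -565372 - 360 = -565732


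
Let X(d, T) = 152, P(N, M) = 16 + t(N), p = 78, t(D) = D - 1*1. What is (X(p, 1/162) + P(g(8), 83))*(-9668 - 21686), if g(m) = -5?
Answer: -5079348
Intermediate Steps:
t(D) = -1 + D (t(D) = D - 1 = -1 + D)
P(N, M) = 15 + N (P(N, M) = 16 + (-1 + N) = 15 + N)
(X(p, 1/162) + P(g(8), 83))*(-9668 - 21686) = (152 + (15 - 5))*(-9668 - 21686) = (152 + 10)*(-31354) = 162*(-31354) = -5079348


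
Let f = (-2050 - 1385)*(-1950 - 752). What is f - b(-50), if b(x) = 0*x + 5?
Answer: 9281365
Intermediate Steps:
b(x) = 5 (b(x) = 0 + 5 = 5)
f = 9281370 (f = -3435*(-2702) = 9281370)
f - b(-50) = 9281370 - 1*5 = 9281370 - 5 = 9281365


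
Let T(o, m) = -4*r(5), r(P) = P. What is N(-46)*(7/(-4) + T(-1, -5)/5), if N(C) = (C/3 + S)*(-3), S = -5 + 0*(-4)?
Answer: -1403/4 ≈ -350.75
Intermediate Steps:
S = -5 (S = -5 + 0 = -5)
T(o, m) = -20 (T(o, m) = -4*5 = -20)
N(C) = 15 - C (N(C) = (C/3 - 5)*(-3) = (-5 + C/3)*(-3) = 15 - C)
N(-46)*(7/(-4) + T(-1, -5)/5) = (15 - 1*(-46))*(7/(-4) - 20/5) = (15 + 46)*(7*(-¼) - 20*⅕) = 61*(-7/4 - 4) = 61*(-23/4) = -1403/4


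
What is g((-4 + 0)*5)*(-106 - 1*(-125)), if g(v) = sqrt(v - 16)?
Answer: 114*I ≈ 114.0*I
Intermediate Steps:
g(v) = sqrt(-16 + v)
g((-4 + 0)*5)*(-106 - 1*(-125)) = sqrt(-16 + (-4 + 0)*5)*(-106 - 1*(-125)) = sqrt(-16 - 4*5)*(-106 + 125) = sqrt(-16 - 20)*19 = sqrt(-36)*19 = (6*I)*19 = 114*I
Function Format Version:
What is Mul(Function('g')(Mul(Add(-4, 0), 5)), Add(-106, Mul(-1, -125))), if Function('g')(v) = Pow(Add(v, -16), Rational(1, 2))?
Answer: Mul(114, I) ≈ Mul(114.00, I)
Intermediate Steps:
Function('g')(v) = Pow(Add(-16, v), Rational(1, 2))
Mul(Function('g')(Mul(Add(-4, 0), 5)), Add(-106, Mul(-1, -125))) = Mul(Pow(Add(-16, Mul(Add(-4, 0), 5)), Rational(1, 2)), Add(-106, Mul(-1, -125))) = Mul(Pow(Add(-16, Mul(-4, 5)), Rational(1, 2)), Add(-106, 125)) = Mul(Pow(Add(-16, -20), Rational(1, 2)), 19) = Mul(Pow(-36, Rational(1, 2)), 19) = Mul(Mul(6, I), 19) = Mul(114, I)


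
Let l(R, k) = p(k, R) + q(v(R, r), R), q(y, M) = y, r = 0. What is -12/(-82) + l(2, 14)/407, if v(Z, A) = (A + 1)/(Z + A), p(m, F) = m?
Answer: 6073/33374 ≈ 0.18197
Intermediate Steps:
v(Z, A) = (1 + A)/(A + Z)
l(R, k) = k + 1/R (l(R, k) = k + (1 + 0)/(0 + R) = k + 1/R)
-12/(-82) + l(2, 14)/407 = -12/(-82) + (14 + 1/2)/407 = -12*(-1/82) + (14 + ½)*(1/407) = 6/41 + (29/2)*(1/407) = 6/41 + 29/814 = 6073/33374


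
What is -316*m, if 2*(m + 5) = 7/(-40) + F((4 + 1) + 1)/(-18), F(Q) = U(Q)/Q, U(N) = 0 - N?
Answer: 287797/180 ≈ 1598.9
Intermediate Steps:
U(N) = -N
F(Q) = -1 (F(Q) = (-Q)/Q = -1)
m = -3643/720 (m = -5 + (7/(-40) - 1/(-18))/2 = -5 + (7*(-1/40) - 1*(-1/18))/2 = -5 + (-7/40 + 1/18)/2 = -5 + (1/2)*(-43/360) = -5 - 43/720 = -3643/720 ≈ -5.0597)
-316*m = -316*(-3643/720) = 287797/180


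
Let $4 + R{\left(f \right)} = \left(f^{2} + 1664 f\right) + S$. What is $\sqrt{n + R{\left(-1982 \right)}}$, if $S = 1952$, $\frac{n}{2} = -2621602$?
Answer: $2 i \sqrt{1152745} \approx 2147.3 i$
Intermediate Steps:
$n = -5243204$ ($n = 2 \left(-2621602\right) = -5243204$)
$R{\left(f \right)} = 1948 + f^{2} + 1664 f$ ($R{\left(f \right)} = -4 + \left(\left(f^{2} + 1664 f\right) + 1952\right) = -4 + \left(1952 + f^{2} + 1664 f\right) = 1948 + f^{2} + 1664 f$)
$\sqrt{n + R{\left(-1982 \right)}} = \sqrt{-5243204 + \left(1948 + \left(-1982\right)^{2} + 1664 \left(-1982\right)\right)} = \sqrt{-5243204 + \left(1948 + 3928324 - 3298048\right)} = \sqrt{-5243204 + 632224} = \sqrt{-4610980} = 2 i \sqrt{1152745}$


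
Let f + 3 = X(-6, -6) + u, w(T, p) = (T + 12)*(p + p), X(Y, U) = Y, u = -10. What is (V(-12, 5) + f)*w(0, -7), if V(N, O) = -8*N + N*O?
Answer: -2856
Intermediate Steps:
w(T, p) = 2*p*(12 + T) (w(T, p) = (12 + T)*(2*p) = 2*p*(12 + T))
f = -19 (f = -3 + (-6 - 10) = -3 - 16 = -19)
(V(-12, 5) + f)*w(0, -7) = (-12*(-8 + 5) - 19)*(2*(-7)*(12 + 0)) = (-12*(-3) - 19)*(2*(-7)*12) = (36 - 19)*(-168) = 17*(-168) = -2856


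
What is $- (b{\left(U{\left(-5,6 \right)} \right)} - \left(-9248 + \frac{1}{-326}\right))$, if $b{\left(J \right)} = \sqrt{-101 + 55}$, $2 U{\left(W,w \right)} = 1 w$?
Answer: $- \frac{3014849}{326} - i \sqrt{46} \approx -9248.0 - 6.7823 i$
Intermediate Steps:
$U{\left(W,w \right)} = \frac{w}{2}$ ($U{\left(W,w \right)} = \frac{1 w}{2} = \frac{w}{2}$)
$b{\left(J \right)} = i \sqrt{46}$ ($b{\left(J \right)} = \sqrt{-46} = i \sqrt{46}$)
$- (b{\left(U{\left(-5,6 \right)} \right)} - \left(-9248 + \frac{1}{-326}\right)) = - (i \sqrt{46} - \left(-9248 + \frac{1}{-326}\right)) = - (i \sqrt{46} - \left(-9248 - \frac{1}{326}\right)) = - (i \sqrt{46} - - \frac{3014849}{326}) = - (i \sqrt{46} + \frac{3014849}{326}) = - (\frac{3014849}{326} + i \sqrt{46}) = - \frac{3014849}{326} - i \sqrt{46}$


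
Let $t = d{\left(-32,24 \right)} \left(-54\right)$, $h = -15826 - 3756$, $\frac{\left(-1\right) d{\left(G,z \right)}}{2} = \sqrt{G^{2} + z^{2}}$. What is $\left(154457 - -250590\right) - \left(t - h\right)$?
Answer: $381145$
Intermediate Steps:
$d{\left(G,z \right)} = - 2 \sqrt{G^{2} + z^{2}}$
$h = -19582$
$t = 4320$ ($t = - 2 \sqrt{\left(-32\right)^{2} + 24^{2}} \left(-54\right) = - 2 \sqrt{1024 + 576} \left(-54\right) = - 2 \sqrt{1600} \left(-54\right) = \left(-2\right) 40 \left(-54\right) = \left(-80\right) \left(-54\right) = 4320$)
$\left(154457 - -250590\right) - \left(t - h\right) = \left(154457 - -250590\right) - \left(4320 - -19582\right) = \left(154457 + 250590\right) - \left(4320 + 19582\right) = 405047 - 23902 = 381145$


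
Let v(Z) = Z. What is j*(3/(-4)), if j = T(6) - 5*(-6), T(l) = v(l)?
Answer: -27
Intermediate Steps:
T(l) = l
j = 36 (j = 6 - 5*(-6) = 6 + 30 = 36)
j*(3/(-4)) = 36*(3/(-4)) = 36*(3*(-1/4)) = 36*(-3/4) = -27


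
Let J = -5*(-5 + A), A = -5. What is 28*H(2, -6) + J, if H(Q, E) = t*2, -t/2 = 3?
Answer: -286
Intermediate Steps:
t = -6 (t = -2*3 = -6)
H(Q, E) = -12 (H(Q, E) = -6*2 = -12)
J = 50 (J = -5*(-5 - 5) = -5*(-10) = 50)
28*H(2, -6) + J = 28*(-12) + 50 = -336 + 50 = -286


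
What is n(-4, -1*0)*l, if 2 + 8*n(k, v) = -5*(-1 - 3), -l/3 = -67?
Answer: 1809/4 ≈ 452.25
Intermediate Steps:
l = 201 (l = -3*(-67) = 201)
n(k, v) = 9/4 (n(k, v) = -¼ + (-5*(-1 - 3))/8 = -¼ + (-5*(-4))/8 = -¼ + (⅛)*20 = -¼ + 5/2 = 9/4)
n(-4, -1*0)*l = (9/4)*201 = 1809/4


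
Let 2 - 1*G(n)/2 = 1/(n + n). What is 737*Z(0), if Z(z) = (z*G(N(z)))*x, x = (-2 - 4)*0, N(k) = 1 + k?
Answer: 0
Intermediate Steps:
x = 0 (x = -6*0 = 0)
G(n) = 4 - 1/n (G(n) = 4 - 2/(n + n) = 4 - 2*1/(2*n) = 4 - 1/n)
Z(z) = 0 (Z(z) = (z*(4 - 1/(1 + z)))*0 = 0)
737*Z(0) = 737*0 = 0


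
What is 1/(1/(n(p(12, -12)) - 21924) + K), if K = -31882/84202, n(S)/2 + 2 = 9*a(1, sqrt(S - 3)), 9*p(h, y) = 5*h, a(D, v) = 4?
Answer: -920159456/348448597 ≈ -2.6407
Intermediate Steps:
p(h, y) = 5*h/9 (p(h, y) = (5*h)/9 = 5*h/9)
n(S) = 68 (n(S) = -4 + 2*(9*4) = -4 + 2*36 = -4 + 72 = 68)
K = -15941/42101 (K = -31882*1/84202 = -15941/42101 ≈ -0.37864)
1/(1/(n(p(12, -12)) - 21924) + K) = 1/(1/(68 - 21924) - 15941/42101) = 1/(1/(-21856) - 15941/42101) = 1/(-1/21856 - 15941/42101) = 1/(-348448597/920159456) = -920159456/348448597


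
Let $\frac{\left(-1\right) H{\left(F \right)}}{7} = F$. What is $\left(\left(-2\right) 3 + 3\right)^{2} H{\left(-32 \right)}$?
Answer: $2016$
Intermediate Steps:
$H{\left(F \right)} = - 7 F$
$\left(\left(-2\right) 3 + 3\right)^{2} H{\left(-32 \right)} = \left(\left(-2\right) 3 + 3\right)^{2} \left(\left(-7\right) \left(-32\right)\right) = \left(-6 + 3\right)^{2} \cdot 224 = \left(-3\right)^{2} \cdot 224 = 9 \cdot 224 = 2016$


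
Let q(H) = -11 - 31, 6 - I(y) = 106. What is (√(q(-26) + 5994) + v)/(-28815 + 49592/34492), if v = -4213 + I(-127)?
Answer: 37190999/248459347 - 68984*√93/248459347 ≈ 0.14701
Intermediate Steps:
I(y) = -100 (I(y) = 6 - 1*106 = 6 - 106 = -100)
q(H) = -42
v = -4313 (v = -4213 - 100 = -4313)
(√(q(-26) + 5994) + v)/(-28815 + 49592/34492) = (√(-42 + 5994) - 4313)/(-28815 + 49592/34492) = (√5952 - 4313)/(-28815 + 49592*(1/34492)) = (8*√93 - 4313)/(-28815 + 12398/8623) = (-4313 + 8*√93)/(-248459347/8623) = (-4313 + 8*√93)*(-8623/248459347) = 37190999/248459347 - 68984*√93/248459347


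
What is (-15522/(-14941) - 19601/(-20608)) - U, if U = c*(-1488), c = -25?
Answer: -11453420825683/307904128 ≈ -37198.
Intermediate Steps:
U = 37200 (U = -25*(-1488) = 37200)
(-15522/(-14941) - 19601/(-20608)) - U = (-15522/(-14941) - 19601/(-20608)) - 1*37200 = (-15522*(-1/14941) - 19601*(-1/20608)) - 37200 = (15522/14941 + 19601/20608) - 37200 = 612735917/307904128 - 37200 = -11453420825683/307904128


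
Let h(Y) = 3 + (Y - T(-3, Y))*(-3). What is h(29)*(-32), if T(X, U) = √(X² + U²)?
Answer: 2688 - 480*√34 ≈ -110.86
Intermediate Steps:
T(X, U) = √(U² + X²)
h(Y) = 3 - 3*Y + 3*√(9 + Y²) (h(Y) = 3 + (Y - √(Y² + (-3)²))*(-3) = 3 + (Y - √(Y² + 9))*(-3) = 3 + (Y - √(9 + Y²))*(-3) = 3 + (-3*Y + 3*√(9 + Y²)) = 3 - 3*Y + 3*√(9 + Y²))
h(29)*(-32) = (3 - 3*29 + 3*√(9 + 29²))*(-32) = (3 - 87 + 3*√(9 + 841))*(-32) = (3 - 87 + 3*√850)*(-32) = (3 - 87 + 3*(5*√34))*(-32) = (3 - 87 + 15*√34)*(-32) = (-84 + 15*√34)*(-32) = 2688 - 480*√34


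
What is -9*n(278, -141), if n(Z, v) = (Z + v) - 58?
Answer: -711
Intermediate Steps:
n(Z, v) = -58 + Z + v
-9*n(278, -141) = -9*(-58 + 278 - 141) = -9*79 = -711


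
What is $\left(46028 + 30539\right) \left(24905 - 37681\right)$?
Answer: $-978219992$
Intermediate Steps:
$\left(46028 + 30539\right) \left(24905 - 37681\right) = 76567 \left(-12776\right) = -978219992$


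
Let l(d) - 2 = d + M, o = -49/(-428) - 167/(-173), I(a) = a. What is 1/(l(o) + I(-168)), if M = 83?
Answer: -74044/6065699 ≈ -0.012207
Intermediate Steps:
o = 79953/74044 (o = -49*(-1/428) - 167*(-1/173) = 49/428 + 167/173 = 79953/74044 ≈ 1.0798)
l(d) = 85 + d (l(d) = 2 + (d + 83) = 2 + (83 + d) = 85 + d)
1/(l(o) + I(-168)) = 1/((85 + 79953/74044) - 168) = 1/(6373693/74044 - 168) = 1/(-6065699/74044) = -74044/6065699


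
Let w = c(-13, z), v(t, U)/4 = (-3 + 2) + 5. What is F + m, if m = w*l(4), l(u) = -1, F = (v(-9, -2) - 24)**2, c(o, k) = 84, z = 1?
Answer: -20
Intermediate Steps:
v(t, U) = 16 (v(t, U) = 4*((-3 + 2) + 5) = 4*(-1 + 5) = 4*4 = 16)
w = 84
F = 64 (F = (16 - 24)**2 = (-8)**2 = 64)
m = -84 (m = 84*(-1) = -84)
F + m = 64 - 84 = -20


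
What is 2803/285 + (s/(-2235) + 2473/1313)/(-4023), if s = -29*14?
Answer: 2205979421326/224308580535 ≈ 9.8346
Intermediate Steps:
s = -406
2803/285 + (s/(-2235) + 2473/1313)/(-4023) = 2803/285 + (-406/(-2235) + 2473/1313)/(-4023) = 2803*(1/285) + (-406*(-1/2235) + 2473*(1/1313))*(-1/4023) = 2803/285 + (406/2235 + 2473/1313)*(-1/4023) = 2803/285 + (6060233/2934555)*(-1/4023) = 2803/285 - 6060233/11805714765 = 2205979421326/224308580535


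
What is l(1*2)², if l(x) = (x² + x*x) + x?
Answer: 100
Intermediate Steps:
l(x) = x + 2*x² (l(x) = (x² + x²) + x = 2*x² + x = x + 2*x²)
l(1*2)² = ((1*2)*(1 + 2*(1*2)))² = (2*(1 + 2*2))² = (2*(1 + 4))² = (2*5)² = 10² = 100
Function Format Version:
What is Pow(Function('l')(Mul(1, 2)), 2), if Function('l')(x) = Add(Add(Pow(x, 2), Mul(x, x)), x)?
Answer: 100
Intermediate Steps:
Function('l')(x) = Add(x, Mul(2, Pow(x, 2))) (Function('l')(x) = Add(Add(Pow(x, 2), Pow(x, 2)), x) = Add(Mul(2, Pow(x, 2)), x) = Add(x, Mul(2, Pow(x, 2))))
Pow(Function('l')(Mul(1, 2)), 2) = Pow(Mul(Mul(1, 2), Add(1, Mul(2, Mul(1, 2)))), 2) = Pow(Mul(2, Add(1, Mul(2, 2))), 2) = Pow(Mul(2, Add(1, 4)), 2) = Pow(Mul(2, 5), 2) = Pow(10, 2) = 100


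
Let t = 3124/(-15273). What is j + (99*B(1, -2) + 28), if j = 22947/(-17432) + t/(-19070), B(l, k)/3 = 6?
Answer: 4591503041366299/2538588254760 ≈ 1808.7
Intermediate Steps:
t = -3124/15273 (t = 3124*(-1/15273) = -3124/15273 ≈ -0.20454)
B(l, k) = 18 (B(l, k) = 3*6 = 18)
j = -3341699749301/2538588254760 (j = 22947/(-17432) - 3124/15273/(-19070) = 22947*(-1/17432) - 3124/15273*(-1/19070) = -22947/17432 + 1562/145628055 = -3341699749301/2538588254760 ≈ -1.3164)
j + (99*B(1, -2) + 28) = -3341699749301/2538588254760 + (99*18 + 28) = -3341699749301/2538588254760 + (1782 + 28) = -3341699749301/2538588254760 + 1810 = 4591503041366299/2538588254760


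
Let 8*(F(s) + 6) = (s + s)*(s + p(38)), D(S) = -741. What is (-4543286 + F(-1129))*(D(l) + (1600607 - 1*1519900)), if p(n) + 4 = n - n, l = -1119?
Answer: -675473241813/2 ≈ -3.3774e+11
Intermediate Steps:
p(n) = -4 (p(n) = -4 + (n - n) = -4 + 0 = -4)
F(s) = -6 + s*(-4 + s)/4 (F(s) = -6 + ((s + s)*(s - 4))/8 = -6 + ((2*s)*(-4 + s))/8 = -6 + (2*s*(-4 + s))/8 = -6 + s*(-4 + s)/4)
(-4543286 + F(-1129))*(D(l) + (1600607 - 1*1519900)) = (-4543286 + (-6 - 1*(-1129) + (¼)*(-1129)²))*(-741 + (1600607 - 1*1519900)) = (-4543286 + (-6 + 1129 + (¼)*1274641))*(-741 + (1600607 - 1519900)) = (-4543286 + (-6 + 1129 + 1274641/4))*(-741 + 80707) = (-4543286 + 1279133/4)*79966 = -16894011/4*79966 = -675473241813/2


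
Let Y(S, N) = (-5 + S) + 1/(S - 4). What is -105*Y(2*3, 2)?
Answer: -315/2 ≈ -157.50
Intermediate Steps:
Y(S, N) = -5 + S + 1/(-4 + S) (Y(S, N) = (-5 + S) + 1/(-4 + S) = -5 + S + 1/(-4 + S))
-105*Y(2*3, 2) = -105*(21 + (2*3)**2 - 18*3)/(-4 + 2*3) = -105*(21 + 6**2 - 9*6)/(-4 + 6) = -105*(21 + 36 - 54)/2 = -105*3/2 = -315/2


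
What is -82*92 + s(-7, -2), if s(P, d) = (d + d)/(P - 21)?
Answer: -52807/7 ≈ -7543.9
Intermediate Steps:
s(P, d) = 2*d/(-21 + P) (s(P, d) = (2*d)/(-21 + P) = 2*d/(-21 + P))
-82*92 + s(-7, -2) = -82*92 + 2*(-2)/(-21 - 7) = -7544 + 2*(-2)/(-28) = -7544 + 2*(-2)*(-1/28) = -7544 + ⅐ = -52807/7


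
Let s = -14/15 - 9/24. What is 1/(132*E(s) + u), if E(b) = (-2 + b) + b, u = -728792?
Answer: -5/3647007 ≈ -1.3710e-6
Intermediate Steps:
s = -157/120 (s = -14*1/15 - 9*1/24 = -14/15 - 3/8 = -157/120 ≈ -1.3083)
E(b) = -2 + 2*b
1/(132*E(s) + u) = 1/(132*(-2 + 2*(-157/120)) - 728792) = 1/(132*(-2 - 157/60) - 728792) = 1/(132*(-277/60) - 728792) = 1/(-3047/5 - 728792) = 1/(-3647007/5) = -5/3647007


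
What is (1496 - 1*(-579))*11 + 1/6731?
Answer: 153635076/6731 ≈ 22825.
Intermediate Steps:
(1496 - 1*(-579))*11 + 1/6731 = (1496 + 579)*11 + 1/6731 = 2075*11 + 1/6731 = 22825 + 1/6731 = 153635076/6731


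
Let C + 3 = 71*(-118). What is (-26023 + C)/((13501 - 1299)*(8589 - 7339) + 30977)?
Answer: -34404/15283477 ≈ -0.0022511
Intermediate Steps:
C = -8381 (C = -3 + 71*(-118) = -3 - 8378 = -8381)
(-26023 + C)/((13501 - 1299)*(8589 - 7339) + 30977) = (-26023 - 8381)/((13501 - 1299)*(8589 - 7339) + 30977) = -34404/(12202*1250 + 30977) = -34404/(15252500 + 30977) = -34404/15283477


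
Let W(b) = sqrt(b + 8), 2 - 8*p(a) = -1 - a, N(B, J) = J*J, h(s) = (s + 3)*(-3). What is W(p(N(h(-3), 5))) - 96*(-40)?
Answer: 3840 + sqrt(46)/2 ≈ 3843.4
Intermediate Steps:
h(s) = -9 - 3*s (h(s) = (3 + s)*(-3) = -9 - 3*s)
N(B, J) = J**2
p(a) = 3/8 + a/8 (p(a) = 1/4 - (-1 - a)/8 = 1/4 + (1/8 + a/8) = 3/8 + a/8)
W(b) = sqrt(8 + b)
W(p(N(h(-3), 5))) - 96*(-40) = sqrt(8 + (3/8 + (1/8)*5**2)) - 96*(-40) = sqrt(8 + (3/8 + (1/8)*25)) + 3840 = sqrt(8 + (3/8 + 25/8)) + 3840 = sqrt(8 + 7/2) + 3840 = sqrt(23/2) + 3840 = sqrt(46)/2 + 3840 = 3840 + sqrt(46)/2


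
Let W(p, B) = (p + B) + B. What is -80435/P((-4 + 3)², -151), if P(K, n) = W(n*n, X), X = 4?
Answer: -80435/22809 ≈ -3.5265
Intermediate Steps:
W(p, B) = p + 2*B (W(p, B) = (B + p) + B = p + 2*B)
P(K, n) = 8 + n² (P(K, n) = n*n + 2*4 = n² + 8 = 8 + n²)
-80435/P((-4 + 3)², -151) = -80435/(8 + (-151)²) = -80435/(8 + 22801) = -80435/22809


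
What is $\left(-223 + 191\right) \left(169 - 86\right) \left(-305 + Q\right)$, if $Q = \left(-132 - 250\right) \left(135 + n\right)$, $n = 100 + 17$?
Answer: $256487264$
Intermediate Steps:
$n = 117$
$Q = -96264$ ($Q = \left(-132 - 250\right) \left(135 + 117\right) = \left(-382\right) 252 = -96264$)
$\left(-223 + 191\right) \left(169 - 86\right) \left(-305 + Q\right) = \left(-223 + 191\right) \left(169 - 86\right) \left(-305 - 96264\right) = \left(-32\right) 83 \left(-96569\right) = \left(-2656\right) \left(-96569\right) = 256487264$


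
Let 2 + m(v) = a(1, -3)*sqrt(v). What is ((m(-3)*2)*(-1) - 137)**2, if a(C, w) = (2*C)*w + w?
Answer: 16717 - 4788*I*sqrt(3) ≈ 16717.0 - 8293.1*I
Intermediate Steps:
a(C, w) = w + 2*C*w (a(C, w) = 2*C*w + w = w + 2*C*w)
m(v) = -2 - 9*sqrt(v) (m(v) = -2 + (-3*(1 + 2*1))*sqrt(v) = -2 + (-3*(1 + 2))*sqrt(v) = -2 + (-3*3)*sqrt(v) = -2 - 9*sqrt(v))
((m(-3)*2)*(-1) - 137)**2 = (((-2 - 9*I*sqrt(3))*2)*(-1) - 137)**2 = ((-4 - 18*I*sqrt(3))*(-1) - 137)**2 = ((4 + 18*I*sqrt(3)) - 137)**2 = (-133 + 18*I*sqrt(3))**2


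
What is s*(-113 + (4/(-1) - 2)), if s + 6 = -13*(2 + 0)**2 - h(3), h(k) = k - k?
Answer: 6902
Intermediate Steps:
h(k) = 0
s = -58 (s = -6 + (-13*(2 + 0)**2 - 1*0) = -6 + (-13*2**2 + 0) = -6 + (-13*4 + 0) = -6 + (-52 + 0) = -6 - 52 = -58)
s*(-113 + (4/(-1) - 2)) = -58*(-113 + (4/(-1) - 2)) = -58*(-113 + (4*(-1) - 2)) = -58*(-113 + (-4 - 2)) = -58*(-113 - 6) = -58*(-119) = 6902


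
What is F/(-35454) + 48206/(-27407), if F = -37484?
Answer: -340885768/485843889 ≈ -0.70164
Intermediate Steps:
F/(-35454) + 48206/(-27407) = -37484/(-35454) + 48206/(-27407) = -37484*(-1/35454) + 48206*(-1/27407) = 18742/17727 - 48206/27407 = -340885768/485843889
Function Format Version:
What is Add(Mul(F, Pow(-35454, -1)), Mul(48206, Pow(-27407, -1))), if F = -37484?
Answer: Rational(-340885768, 485843889) ≈ -0.70164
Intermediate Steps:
Add(Mul(F, Pow(-35454, -1)), Mul(48206, Pow(-27407, -1))) = Add(Mul(-37484, Pow(-35454, -1)), Mul(48206, Pow(-27407, -1))) = Add(Mul(-37484, Rational(-1, 35454)), Mul(48206, Rational(-1, 27407))) = Add(Rational(18742, 17727), Rational(-48206, 27407)) = Rational(-340885768, 485843889)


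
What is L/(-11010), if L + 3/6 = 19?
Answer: -37/22020 ≈ -0.0016803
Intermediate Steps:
L = 37/2 (L = -½ + 19 = 37/2 ≈ 18.500)
L/(-11010) = (37/2)/(-11010) = -1/11010*37/2 = -37/22020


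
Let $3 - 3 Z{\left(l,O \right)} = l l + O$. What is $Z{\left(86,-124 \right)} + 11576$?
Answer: $9153$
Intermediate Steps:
$Z{\left(l,O \right)} = 1 - \frac{O}{3} - \frac{l^{2}}{3}$ ($Z{\left(l,O \right)} = 1 - \frac{l l + O}{3} = 1 - \frac{l^{2} + O}{3} = 1 - \frac{O + l^{2}}{3} = 1 - \left(\frac{O}{3} + \frac{l^{2}}{3}\right) = 1 - \frac{O}{3} - \frac{l^{2}}{3}$)
$Z{\left(86,-124 \right)} + 11576 = \left(1 - - \frac{124}{3} - \frac{86^{2}}{3}\right) + 11576 = \left(1 + \frac{124}{3} - \frac{7396}{3}\right) + 11576 = -2423 + 11576 = 9153$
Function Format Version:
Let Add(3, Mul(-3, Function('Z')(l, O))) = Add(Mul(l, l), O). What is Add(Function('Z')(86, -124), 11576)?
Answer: 9153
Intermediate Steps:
Function('Z')(l, O) = Add(1, Mul(Rational(-1, 3), O), Mul(Rational(-1, 3), Pow(l, 2))) (Function('Z')(l, O) = Add(1, Mul(Rational(-1, 3), Add(Mul(l, l), O))) = Add(1, Mul(Rational(-1, 3), Add(Pow(l, 2), O))) = Add(1, Mul(Rational(-1, 3), Add(O, Pow(l, 2)))) = Add(1, Add(Mul(Rational(-1, 3), O), Mul(Rational(-1, 3), Pow(l, 2)))) = Add(1, Mul(Rational(-1, 3), O), Mul(Rational(-1, 3), Pow(l, 2))))
Add(Function('Z')(86, -124), 11576) = Add(Add(1, Mul(Rational(-1, 3), -124), Mul(Rational(-1, 3), Pow(86, 2))), 11576) = Add(Add(1, Rational(124, 3), Mul(Rational(-1, 3), 7396)), 11576) = Add(Add(1, Rational(124, 3), Rational(-7396, 3)), 11576) = Add(-2423, 11576) = 9153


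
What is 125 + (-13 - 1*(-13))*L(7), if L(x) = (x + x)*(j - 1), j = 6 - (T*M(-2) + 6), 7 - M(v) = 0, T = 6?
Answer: 125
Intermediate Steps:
M(v) = 7 (M(v) = 7 - 1*0 = 7 + 0 = 7)
j = -42 (j = 6 - (6*7 + 6) = 6 - (42 + 6) = 6 - 1*48 = 6 - 48 = -42)
L(x) = -86*x (L(x) = (x + x)*(-42 - 1) = (2*x)*(-43) = -86*x)
125 + (-13 - 1*(-13))*L(7) = 125 + (-13 - 1*(-13))*(-86*7) = 125 + (-13 + 13)*(-602) = 125 + 0*(-602) = 125 + 0 = 125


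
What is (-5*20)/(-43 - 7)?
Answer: 2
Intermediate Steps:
(-5*20)/(-43 - 7) = -100/(-50) = -100*(-1/50) = 2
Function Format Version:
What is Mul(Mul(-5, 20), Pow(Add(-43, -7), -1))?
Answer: 2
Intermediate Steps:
Mul(Mul(-5, 20), Pow(Add(-43, -7), -1)) = Mul(-100, Pow(-50, -1)) = Mul(-100, Rational(-1, 50)) = 2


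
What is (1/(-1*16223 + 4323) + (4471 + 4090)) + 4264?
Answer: 152617499/11900 ≈ 12825.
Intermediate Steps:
(1/(-1*16223 + 4323) + (4471 + 4090)) + 4264 = (1/(-16223 + 4323) + 8561) + 4264 = (1/(-11900) + 8561) + 4264 = (-1/11900 + 8561) + 4264 = 101875899/11900 + 4264 = 152617499/11900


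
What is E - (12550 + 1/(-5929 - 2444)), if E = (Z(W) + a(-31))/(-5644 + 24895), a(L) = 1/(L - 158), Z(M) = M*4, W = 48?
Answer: -127443682285120/10154883249 ≈ -12550.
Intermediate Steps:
Z(M) = 4*M
a(L) = 1/(-158 + L)
E = 36287/3638439 (E = (4*48 + 1/(-158 - 31))/(-5644 + 24895) = (192 + 1/(-189))/19251 = (192 - 1/189)*(1/19251) = (36287/189)*(1/19251) = 36287/3638439 ≈ 0.0099732)
E - (12550 + 1/(-5929 - 2444)) = 36287/3638439 - (12550 + 1/(-5929 - 2444)) = 36287/3638439 - (12550 + 1/(-8373)) = 36287/3638439 - (12550 - 1/8373) = 36287/3638439 - 1*105081149/8373 = 36287/3638439 - 105081149/8373 = -127443682285120/10154883249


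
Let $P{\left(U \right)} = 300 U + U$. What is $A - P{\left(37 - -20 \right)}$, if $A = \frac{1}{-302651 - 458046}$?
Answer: $- \frac{13051278430}{760697} \approx -17157.0$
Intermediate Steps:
$A = - \frac{1}{760697}$ ($A = \frac{1}{-760697} = - \frac{1}{760697} \approx -1.3146 \cdot 10^{-6}$)
$P{\left(U \right)} = 301 U$
$A - P{\left(37 - -20 \right)} = - \frac{1}{760697} - 301 \left(37 - -20\right) = - \frac{1}{760697} - 301 \left(37 + 20\right) = - \frac{1}{760697} - 301 \cdot 57 = - \frac{1}{760697} - 17157 = - \frac{13051278430}{760697}$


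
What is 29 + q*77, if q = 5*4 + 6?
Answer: 2031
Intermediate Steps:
q = 26 (q = 20 + 6 = 26)
29 + q*77 = 29 + 26*77 = 29 + 2002 = 2031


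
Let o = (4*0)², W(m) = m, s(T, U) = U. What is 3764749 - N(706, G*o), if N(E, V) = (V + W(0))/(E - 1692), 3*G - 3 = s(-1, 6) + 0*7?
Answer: 3764749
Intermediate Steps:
G = 3 (G = 1 + (6 + 0*7)/3 = 1 + (6 + 0)/3 = 1 + (⅓)*6 = 1 + 2 = 3)
o = 0 (o = 0² = 0)
N(E, V) = V/(-1692 + E) (N(E, V) = (V + 0)/(E - 1692) = V/(-1692 + E))
3764749 - N(706, G*o) = 3764749 - 3*0/(-1692 + 706) = 3764749 - 0/(-986) = 3764749 - 0*(-1)/986 = 3764749 - 1*0 = 3764749 + 0 = 3764749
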